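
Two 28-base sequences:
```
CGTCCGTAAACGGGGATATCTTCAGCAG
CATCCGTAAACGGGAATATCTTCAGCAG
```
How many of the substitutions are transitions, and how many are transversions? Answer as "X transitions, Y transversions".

2 transitions, 0 transversions

Transitions (purine↔purine or pyrimidine↔pyrimidine): 2 G→A, 15 G→A.
Transversions (purine↔pyrimidine): none.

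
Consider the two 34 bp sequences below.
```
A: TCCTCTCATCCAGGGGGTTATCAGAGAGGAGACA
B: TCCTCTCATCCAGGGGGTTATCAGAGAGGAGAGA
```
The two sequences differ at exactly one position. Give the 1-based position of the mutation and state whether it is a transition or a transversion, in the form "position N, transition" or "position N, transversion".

position 33, transversion

Position 33 changes C→G. C is a pyrimidine and G is a purine, so this is a transversion.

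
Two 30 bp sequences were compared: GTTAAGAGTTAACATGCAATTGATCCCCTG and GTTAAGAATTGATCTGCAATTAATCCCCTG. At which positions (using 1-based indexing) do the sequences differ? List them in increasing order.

8, 11, 13, 14, 22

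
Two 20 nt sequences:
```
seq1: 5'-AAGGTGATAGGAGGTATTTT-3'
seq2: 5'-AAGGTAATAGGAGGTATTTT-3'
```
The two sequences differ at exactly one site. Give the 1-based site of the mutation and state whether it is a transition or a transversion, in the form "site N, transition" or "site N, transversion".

The sequences differ only at site 6: G→A (purine→purine), a transition.

site 6, transition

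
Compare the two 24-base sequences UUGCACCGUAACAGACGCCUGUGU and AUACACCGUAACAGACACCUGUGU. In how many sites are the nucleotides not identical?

The sequences differ at sites 1, 3, 17 (1-based) — 3 in total.

3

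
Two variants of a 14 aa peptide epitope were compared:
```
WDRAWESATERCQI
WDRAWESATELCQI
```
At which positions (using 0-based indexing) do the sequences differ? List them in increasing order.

Differences at position 10 (R→L).

10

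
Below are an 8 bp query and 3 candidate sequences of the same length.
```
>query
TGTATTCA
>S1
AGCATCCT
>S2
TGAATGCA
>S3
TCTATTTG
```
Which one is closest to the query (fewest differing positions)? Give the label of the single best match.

Hamming distances to query — S1: 4; S2: 2; S3: 3.
Smallest is S2 with 2 mismatches.

S2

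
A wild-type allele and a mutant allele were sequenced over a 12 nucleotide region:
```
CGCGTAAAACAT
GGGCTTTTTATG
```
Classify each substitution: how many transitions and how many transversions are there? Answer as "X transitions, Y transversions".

0 transitions, 10 transversions

Mismatches (1-based):
base 1: C→G (pyrimidine→purine, transversion)
base 3: C→G (pyrimidine→purine, transversion)
base 4: G→C (purine→pyrimidine, transversion)
base 6: A→T (purine→pyrimidine, transversion)
base 7: A→T (purine→pyrimidine, transversion)
base 8: A→T (purine→pyrimidine, transversion)
base 9: A→T (purine→pyrimidine, transversion)
base 10: C→A (pyrimidine→purine, transversion)
base 11: A→T (purine→pyrimidine, transversion)
base 12: T→G (pyrimidine→purine, transversion)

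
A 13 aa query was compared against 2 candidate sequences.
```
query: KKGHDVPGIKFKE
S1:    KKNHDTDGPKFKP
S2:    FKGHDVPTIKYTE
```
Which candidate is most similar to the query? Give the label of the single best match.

S1 differs at 5 positions; S2 differs at 4 positions. The closest is S2.

S2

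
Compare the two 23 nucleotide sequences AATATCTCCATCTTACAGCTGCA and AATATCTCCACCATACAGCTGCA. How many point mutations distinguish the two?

2

Comparing position by position, 2 sites differ: 11 (T/C), 13 (T/A).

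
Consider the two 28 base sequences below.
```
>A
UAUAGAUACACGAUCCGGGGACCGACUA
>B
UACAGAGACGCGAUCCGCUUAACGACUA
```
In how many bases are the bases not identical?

7

Comparing position by position, 7 bases differ: 3 (U/C), 7 (U/G), 10 (A/G), 18 (G/C), 19 (G/U), 20 (G/U), 22 (C/A).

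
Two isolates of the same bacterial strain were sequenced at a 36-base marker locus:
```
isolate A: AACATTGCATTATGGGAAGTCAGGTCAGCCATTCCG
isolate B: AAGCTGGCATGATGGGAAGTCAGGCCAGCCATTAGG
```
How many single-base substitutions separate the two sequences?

7

Mismatches (1-based): position 3: C→G; position 4: A→C; position 6: T→G; position 11: T→G; position 25: T→C; position 34: C→A; position 35: C→G.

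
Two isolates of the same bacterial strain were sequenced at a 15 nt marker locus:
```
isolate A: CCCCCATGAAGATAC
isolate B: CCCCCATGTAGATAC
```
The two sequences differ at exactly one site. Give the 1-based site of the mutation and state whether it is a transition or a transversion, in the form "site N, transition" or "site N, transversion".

site 9, transversion

Site 9 changes A→T. A is a purine and T is a pyrimidine, so this is a transversion.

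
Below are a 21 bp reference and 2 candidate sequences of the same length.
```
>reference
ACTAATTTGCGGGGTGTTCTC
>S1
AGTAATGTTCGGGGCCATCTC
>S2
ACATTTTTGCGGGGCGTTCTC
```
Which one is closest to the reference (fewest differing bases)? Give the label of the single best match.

S1 differs at 6 bases; S2 differs at 4 bases. The closest is S2.

S2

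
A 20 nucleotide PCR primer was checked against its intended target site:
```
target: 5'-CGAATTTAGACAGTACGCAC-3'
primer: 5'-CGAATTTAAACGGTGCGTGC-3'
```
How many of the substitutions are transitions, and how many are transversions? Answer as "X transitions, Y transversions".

5 transitions, 0 transversions

Mismatches (1-based):
position 9: G→A (purine→purine, transition)
position 12: A→G (purine→purine, transition)
position 15: A→G (purine→purine, transition)
position 18: C→T (pyrimidine→pyrimidine, transition)
position 19: A→G (purine→purine, transition)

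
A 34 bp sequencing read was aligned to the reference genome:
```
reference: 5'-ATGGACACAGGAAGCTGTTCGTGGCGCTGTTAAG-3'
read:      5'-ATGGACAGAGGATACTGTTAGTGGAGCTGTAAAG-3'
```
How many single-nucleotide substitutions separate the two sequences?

6

Comparing position by position, 6 bases differ: 8 (C/G), 13 (A/T), 14 (G/A), 20 (C/A), 25 (C/A), 31 (T/A).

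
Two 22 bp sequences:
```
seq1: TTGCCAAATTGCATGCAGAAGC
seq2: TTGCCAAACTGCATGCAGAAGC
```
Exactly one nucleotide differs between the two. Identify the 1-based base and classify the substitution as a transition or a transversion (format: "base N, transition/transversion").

The sequences differ only at base 9: T→C (pyrimidine→pyrimidine), a transition.

base 9, transition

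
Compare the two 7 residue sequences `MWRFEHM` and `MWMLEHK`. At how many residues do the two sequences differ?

3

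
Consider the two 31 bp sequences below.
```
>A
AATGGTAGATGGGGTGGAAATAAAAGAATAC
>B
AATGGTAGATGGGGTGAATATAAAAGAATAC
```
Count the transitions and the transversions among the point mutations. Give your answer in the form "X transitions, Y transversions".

Mismatches (1-based):
position 17: G→A (purine→purine, transition)
position 19: A→T (purine→pyrimidine, transversion)

1 transition, 1 transversion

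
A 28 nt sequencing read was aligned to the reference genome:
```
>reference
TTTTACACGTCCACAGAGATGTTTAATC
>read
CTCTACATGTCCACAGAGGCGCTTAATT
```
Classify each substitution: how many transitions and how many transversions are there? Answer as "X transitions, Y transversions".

7 transitions, 0 transversions

Transitions (purine↔purine or pyrimidine↔pyrimidine): 1 T→C, 3 T→C, 8 C→T, 19 A→G, 20 T→C, 22 T→C, 28 C→T.
Transversions (purine↔pyrimidine): none.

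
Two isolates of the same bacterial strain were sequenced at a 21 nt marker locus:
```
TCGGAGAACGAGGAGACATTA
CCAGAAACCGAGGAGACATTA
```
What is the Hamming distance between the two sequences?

4

The sequences differ at positions 1, 3, 6, 8 (1-based) — 4 in total.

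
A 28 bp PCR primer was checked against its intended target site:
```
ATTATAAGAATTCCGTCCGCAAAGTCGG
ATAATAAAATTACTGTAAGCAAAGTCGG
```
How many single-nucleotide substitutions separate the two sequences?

7

Comparing position by position, 7 bases differ: 3 (T/A), 8 (G/A), 10 (A/T), 12 (T/A), 14 (C/T), 17 (C/A), 18 (C/A).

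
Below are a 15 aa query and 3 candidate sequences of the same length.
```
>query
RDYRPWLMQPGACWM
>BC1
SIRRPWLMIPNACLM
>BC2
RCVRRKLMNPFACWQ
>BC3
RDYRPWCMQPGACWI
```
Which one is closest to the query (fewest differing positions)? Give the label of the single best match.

BC3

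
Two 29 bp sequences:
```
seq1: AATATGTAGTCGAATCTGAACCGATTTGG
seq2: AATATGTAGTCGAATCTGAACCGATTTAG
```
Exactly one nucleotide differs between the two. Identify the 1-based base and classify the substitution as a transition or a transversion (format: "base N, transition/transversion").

The sequences differ only at base 28: G→A (purine→purine), a transition.

base 28, transition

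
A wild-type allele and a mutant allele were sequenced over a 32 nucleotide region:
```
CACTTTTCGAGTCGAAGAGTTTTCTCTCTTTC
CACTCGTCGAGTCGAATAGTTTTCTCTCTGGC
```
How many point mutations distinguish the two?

The sequences differ at positions 5, 6, 17, 30, 31 (1-based) — 5 in total.

5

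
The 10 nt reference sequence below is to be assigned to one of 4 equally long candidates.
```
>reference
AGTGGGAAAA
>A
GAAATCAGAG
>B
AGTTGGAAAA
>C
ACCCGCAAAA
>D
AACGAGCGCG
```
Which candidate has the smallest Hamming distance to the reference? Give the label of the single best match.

A differs at 8 positions; B differs at 1 position; C differs at 4 positions; D differs at 7 positions. The closest is B.

B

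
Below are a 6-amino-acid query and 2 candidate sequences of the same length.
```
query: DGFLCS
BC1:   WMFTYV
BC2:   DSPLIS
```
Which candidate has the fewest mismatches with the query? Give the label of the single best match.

BC2

Hamming distances to query — BC1: 5; BC2: 3.
Smallest is BC2 with 3 mismatches.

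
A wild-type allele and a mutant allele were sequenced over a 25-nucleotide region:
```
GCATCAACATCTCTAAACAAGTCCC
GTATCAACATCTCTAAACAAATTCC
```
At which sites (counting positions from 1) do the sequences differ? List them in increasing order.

2, 21, 23

Differences at site 2 (C→T), site 21 (G→A), site 23 (C→T).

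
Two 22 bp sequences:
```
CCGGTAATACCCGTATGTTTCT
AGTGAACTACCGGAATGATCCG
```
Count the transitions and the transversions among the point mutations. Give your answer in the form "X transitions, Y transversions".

Mismatches (1-based):
position 1: C→A (pyrimidine→purine, transversion)
position 2: C→G (pyrimidine→purine, transversion)
position 3: G→T (purine→pyrimidine, transversion)
position 5: T→A (pyrimidine→purine, transversion)
position 7: A→C (purine→pyrimidine, transversion)
position 12: C→G (pyrimidine→purine, transversion)
position 14: T→A (pyrimidine→purine, transversion)
position 18: T→A (pyrimidine→purine, transversion)
position 20: T→C (pyrimidine→pyrimidine, transition)
position 22: T→G (pyrimidine→purine, transversion)

1 transition, 9 transversions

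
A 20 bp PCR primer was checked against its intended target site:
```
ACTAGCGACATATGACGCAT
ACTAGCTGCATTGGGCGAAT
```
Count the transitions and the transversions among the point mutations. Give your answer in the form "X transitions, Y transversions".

2 transitions, 4 transversions

Transitions (purine↔purine or pyrimidine↔pyrimidine): 8 A→G, 15 A→G.
Transversions (purine↔pyrimidine): 7 G→T, 12 A→T, 13 T→G, 18 C→A.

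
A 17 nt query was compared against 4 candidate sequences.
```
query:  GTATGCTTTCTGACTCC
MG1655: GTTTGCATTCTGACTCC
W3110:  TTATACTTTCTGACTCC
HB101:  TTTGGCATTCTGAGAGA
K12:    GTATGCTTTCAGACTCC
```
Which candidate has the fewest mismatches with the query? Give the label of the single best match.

K12

MG1655 differs at 2 bases; W3110 differs at 2 bases; HB101 differs at 8 bases; K12 differs at 1 base. The closest is K12.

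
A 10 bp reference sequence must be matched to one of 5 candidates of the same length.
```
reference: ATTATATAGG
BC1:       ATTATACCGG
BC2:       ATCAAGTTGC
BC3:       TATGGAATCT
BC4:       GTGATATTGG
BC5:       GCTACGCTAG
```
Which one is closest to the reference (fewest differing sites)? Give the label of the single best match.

BC1

Hamming distances to reference — BC1: 2; BC2: 5; BC3: 8; BC4: 3; BC5: 7.
Smallest is BC1 with 2 mismatches.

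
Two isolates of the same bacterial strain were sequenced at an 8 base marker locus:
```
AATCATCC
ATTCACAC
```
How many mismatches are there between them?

The sequences differ at positions 2, 6, 7 (1-based) — 3 in total.

3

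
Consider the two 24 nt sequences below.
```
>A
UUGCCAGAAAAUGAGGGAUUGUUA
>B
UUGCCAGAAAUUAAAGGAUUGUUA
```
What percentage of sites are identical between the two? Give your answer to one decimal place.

87.5%

3 positions differ (11, 13, 15), so 21 of 24 match: 21/24 = 87.5%.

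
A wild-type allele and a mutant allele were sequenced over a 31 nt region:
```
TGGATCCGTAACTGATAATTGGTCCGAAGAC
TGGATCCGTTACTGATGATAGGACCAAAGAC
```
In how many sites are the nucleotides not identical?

5

The sequences differ at sites 10, 17, 20, 23, 26 (1-based) — 5 in total.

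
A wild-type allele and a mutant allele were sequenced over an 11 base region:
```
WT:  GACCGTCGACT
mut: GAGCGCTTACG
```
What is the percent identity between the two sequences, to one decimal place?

54.5%

Mismatches at positions 3, 6, 7, 8, 11 (1-based): 5 of 11.
Identical positions: 6/11 = 54.55% → 54.5%.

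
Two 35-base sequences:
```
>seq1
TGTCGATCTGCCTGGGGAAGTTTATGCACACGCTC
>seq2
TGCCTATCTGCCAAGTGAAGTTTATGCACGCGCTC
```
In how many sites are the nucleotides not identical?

6

Comparing position by position, 6 sites differ: 3 (T/C), 5 (G/T), 13 (T/A), 14 (G/A), 16 (G/T), 30 (A/G).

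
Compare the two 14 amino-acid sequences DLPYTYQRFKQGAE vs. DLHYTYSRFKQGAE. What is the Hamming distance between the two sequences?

2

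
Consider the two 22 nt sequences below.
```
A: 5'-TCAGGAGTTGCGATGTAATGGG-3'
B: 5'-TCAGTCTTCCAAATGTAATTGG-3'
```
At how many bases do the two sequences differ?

Comparing position by position, 8 bases differ: 5 (G/T), 6 (A/C), 7 (G/T), 9 (T/C), 10 (G/C), 11 (C/A), 12 (G/A), 20 (G/T).

8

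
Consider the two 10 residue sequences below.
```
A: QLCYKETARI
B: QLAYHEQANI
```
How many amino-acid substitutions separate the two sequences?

The sequences differ at positions 3, 5, 7, 9 (1-based) — 4 in total.

4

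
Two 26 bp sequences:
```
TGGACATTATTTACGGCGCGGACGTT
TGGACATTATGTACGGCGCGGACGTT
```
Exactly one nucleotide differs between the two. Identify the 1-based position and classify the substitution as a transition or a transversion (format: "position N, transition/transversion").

The sequences differ only at position 11: T→G (pyrimidine→purine), a transversion.

position 11, transversion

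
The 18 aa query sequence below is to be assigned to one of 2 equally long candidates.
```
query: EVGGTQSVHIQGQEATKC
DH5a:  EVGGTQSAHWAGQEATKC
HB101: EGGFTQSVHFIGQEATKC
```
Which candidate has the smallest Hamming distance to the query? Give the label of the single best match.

Hamming distances to query — DH5a: 3; HB101: 4.
Smallest is DH5a with 3 mismatches.

DH5a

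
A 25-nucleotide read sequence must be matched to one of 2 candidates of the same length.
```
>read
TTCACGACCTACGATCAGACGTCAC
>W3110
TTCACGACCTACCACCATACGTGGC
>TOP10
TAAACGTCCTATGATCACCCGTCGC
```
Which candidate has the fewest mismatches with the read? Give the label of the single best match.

W3110

Hamming distances to read — W3110: 5; TOP10: 7.
Smallest is W3110 with 5 mismatches.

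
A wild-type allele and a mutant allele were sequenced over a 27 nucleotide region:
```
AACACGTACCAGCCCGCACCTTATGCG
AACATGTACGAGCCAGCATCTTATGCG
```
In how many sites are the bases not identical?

4

Comparing position by position, 4 sites differ: 5 (C/T), 10 (C/G), 15 (C/A), 19 (C/T).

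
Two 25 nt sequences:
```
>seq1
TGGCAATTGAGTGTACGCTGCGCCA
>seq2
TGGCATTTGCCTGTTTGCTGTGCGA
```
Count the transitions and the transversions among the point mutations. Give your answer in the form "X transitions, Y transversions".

2 transitions, 5 transversions

Mismatches (1-based):
position 6: A→T (purine→pyrimidine, transversion)
position 10: A→C (purine→pyrimidine, transversion)
position 11: G→C (purine→pyrimidine, transversion)
position 15: A→T (purine→pyrimidine, transversion)
position 16: C→T (pyrimidine→pyrimidine, transition)
position 21: C→T (pyrimidine→pyrimidine, transition)
position 24: C→G (pyrimidine→purine, transversion)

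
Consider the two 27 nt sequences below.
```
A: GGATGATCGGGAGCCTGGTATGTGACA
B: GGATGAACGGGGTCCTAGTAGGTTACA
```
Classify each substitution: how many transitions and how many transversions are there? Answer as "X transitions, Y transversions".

2 transitions, 4 transversions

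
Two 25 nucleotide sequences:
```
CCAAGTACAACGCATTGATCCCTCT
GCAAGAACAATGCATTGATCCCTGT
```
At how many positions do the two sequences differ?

The sequences differ at positions 1, 6, 11, 24 (1-based) — 4 in total.

4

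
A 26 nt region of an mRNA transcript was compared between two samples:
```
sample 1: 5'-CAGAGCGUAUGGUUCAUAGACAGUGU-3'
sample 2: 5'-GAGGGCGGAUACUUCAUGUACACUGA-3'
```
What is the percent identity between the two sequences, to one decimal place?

9 positions differ (1, 4, 8, 11, 12, 18, 19, 23, 26), so 17 of 26 match: 17/26 = 65.38%.

65.4%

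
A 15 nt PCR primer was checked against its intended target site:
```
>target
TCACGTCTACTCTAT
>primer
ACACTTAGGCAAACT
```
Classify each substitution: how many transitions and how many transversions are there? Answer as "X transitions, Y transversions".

1 transition, 8 transversions

Mismatches (1-based):
base 1: T→A (pyrimidine→purine, transversion)
base 5: G→T (purine→pyrimidine, transversion)
base 7: C→A (pyrimidine→purine, transversion)
base 8: T→G (pyrimidine→purine, transversion)
base 9: A→G (purine→purine, transition)
base 11: T→A (pyrimidine→purine, transversion)
base 12: C→A (pyrimidine→purine, transversion)
base 13: T→A (pyrimidine→purine, transversion)
base 14: A→C (purine→pyrimidine, transversion)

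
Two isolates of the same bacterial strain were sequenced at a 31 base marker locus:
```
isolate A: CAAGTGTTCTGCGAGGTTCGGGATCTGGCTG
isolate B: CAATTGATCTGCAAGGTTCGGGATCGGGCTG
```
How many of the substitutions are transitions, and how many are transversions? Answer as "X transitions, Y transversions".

1 transition, 3 transversions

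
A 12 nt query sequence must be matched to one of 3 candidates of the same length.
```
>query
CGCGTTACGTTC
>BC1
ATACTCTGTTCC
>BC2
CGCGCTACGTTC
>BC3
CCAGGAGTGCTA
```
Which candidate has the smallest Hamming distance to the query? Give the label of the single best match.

BC2

BC1 differs at 9 sites; BC2 differs at 1 site; BC3 differs at 8 sites. The closest is BC2.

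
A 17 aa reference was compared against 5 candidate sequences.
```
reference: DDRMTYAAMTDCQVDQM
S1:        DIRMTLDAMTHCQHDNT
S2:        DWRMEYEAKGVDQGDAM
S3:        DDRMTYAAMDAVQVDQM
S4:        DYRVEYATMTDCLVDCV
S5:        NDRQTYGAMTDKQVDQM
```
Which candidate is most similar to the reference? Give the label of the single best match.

S3

S1 differs at 7 positions; S2 differs at 9 positions; S3 differs at 3 positions; S4 differs at 7 positions; S5 differs at 4 positions. The closest is S3.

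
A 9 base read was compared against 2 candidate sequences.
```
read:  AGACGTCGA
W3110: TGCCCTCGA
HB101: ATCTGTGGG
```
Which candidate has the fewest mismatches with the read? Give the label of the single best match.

Hamming distances to read — W3110: 3; HB101: 5.
Smallest is W3110 with 3 mismatches.

W3110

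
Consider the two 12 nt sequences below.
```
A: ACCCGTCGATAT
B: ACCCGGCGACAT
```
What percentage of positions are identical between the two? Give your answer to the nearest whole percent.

Mismatches at positions 6, 10 (1-based): 2 of 12.
Identical positions: 10/12 = 83.33% → 83%.

83%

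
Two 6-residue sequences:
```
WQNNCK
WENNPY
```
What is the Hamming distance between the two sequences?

3

Mismatches (1-based): residue 2: Q→E; residue 5: C→P; residue 6: K→Y.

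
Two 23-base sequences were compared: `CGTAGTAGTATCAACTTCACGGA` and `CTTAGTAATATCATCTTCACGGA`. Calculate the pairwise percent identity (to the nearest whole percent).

87%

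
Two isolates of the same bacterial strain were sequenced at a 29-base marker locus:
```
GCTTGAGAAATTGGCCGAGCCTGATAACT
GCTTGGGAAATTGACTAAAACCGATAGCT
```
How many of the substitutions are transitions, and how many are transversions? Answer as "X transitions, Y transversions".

7 transitions, 1 transversion

Transitions (purine↔purine or pyrimidine↔pyrimidine): 6 A→G, 14 G→A, 16 C→T, 17 G→A, 19 G→A, 22 T→C, 27 A→G.
Transversions (purine↔pyrimidine): 20 C→A.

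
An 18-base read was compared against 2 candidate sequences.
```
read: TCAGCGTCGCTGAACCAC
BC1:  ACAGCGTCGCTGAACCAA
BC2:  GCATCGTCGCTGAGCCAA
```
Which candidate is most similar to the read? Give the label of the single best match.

Hamming distances to read — BC1: 2; BC2: 4.
Smallest is BC1 with 2 mismatches.

BC1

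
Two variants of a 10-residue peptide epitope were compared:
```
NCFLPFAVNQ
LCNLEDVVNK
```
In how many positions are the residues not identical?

The sequences differ at positions 1, 3, 5, 6, 7, 10 (1-based) — 6 in total.

6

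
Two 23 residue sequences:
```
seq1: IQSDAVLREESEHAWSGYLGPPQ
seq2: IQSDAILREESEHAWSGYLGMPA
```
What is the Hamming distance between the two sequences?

3

Mismatches (1-based): residue 6: V→I; residue 21: P→M; residue 23: Q→A.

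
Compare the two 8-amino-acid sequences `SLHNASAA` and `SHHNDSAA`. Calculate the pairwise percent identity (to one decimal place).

75.0%

2 positions differ (2, 5), so 6 of 8 match: 6/8 = 75%.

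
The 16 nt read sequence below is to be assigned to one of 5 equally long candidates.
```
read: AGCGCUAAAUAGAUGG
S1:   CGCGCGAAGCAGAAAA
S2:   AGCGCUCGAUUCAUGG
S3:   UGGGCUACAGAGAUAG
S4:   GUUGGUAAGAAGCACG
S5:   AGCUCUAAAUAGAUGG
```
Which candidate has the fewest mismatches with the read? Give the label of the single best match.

S5

Hamming distances to read — S1: 7; S2: 4; S3: 5; S4: 9; S5: 1.
Smallest is S5 with 1 mismatch.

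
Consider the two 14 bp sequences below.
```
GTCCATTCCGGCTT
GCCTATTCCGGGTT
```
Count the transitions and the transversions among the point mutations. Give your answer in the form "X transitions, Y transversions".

Mismatches (1-based):
position 2: T→C (pyrimidine→pyrimidine, transition)
position 4: C→T (pyrimidine→pyrimidine, transition)
position 12: C→G (pyrimidine→purine, transversion)

2 transitions, 1 transversion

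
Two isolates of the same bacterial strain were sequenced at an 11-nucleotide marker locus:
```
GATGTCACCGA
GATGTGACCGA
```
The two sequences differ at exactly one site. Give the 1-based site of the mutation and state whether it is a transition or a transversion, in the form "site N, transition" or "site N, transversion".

The sequences differ only at site 6: C→G (pyrimidine→purine), a transversion.

site 6, transversion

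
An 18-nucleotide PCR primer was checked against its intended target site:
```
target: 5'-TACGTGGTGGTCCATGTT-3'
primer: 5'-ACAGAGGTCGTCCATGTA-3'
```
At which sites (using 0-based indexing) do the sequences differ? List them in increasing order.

Differences at site 0 (T→A), site 1 (A→C), site 2 (C→A), site 4 (T→A), site 8 (G→C), site 17 (T→A).

0, 1, 2, 4, 8, 17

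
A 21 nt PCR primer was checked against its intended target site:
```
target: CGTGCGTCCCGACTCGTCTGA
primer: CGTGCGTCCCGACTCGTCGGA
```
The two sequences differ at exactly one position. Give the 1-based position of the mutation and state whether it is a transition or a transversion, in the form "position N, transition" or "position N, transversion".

position 19, transversion

The sequences differ only at position 19: T→G (pyrimidine→purine), a transversion.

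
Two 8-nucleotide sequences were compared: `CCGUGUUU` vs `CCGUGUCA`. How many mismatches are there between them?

2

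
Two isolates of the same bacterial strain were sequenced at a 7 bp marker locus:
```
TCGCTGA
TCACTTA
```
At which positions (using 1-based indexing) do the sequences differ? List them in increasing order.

Scanning 1-based: 3: G/A; 6: G/T.

3, 6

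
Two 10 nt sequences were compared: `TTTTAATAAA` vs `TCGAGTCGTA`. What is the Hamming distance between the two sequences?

Comparing position by position, 8 positions differ: 2 (T/C), 3 (T/G), 4 (T/A), 5 (A/G), 6 (A/T), 7 (T/C), 8 (A/G), 9 (A/T).

8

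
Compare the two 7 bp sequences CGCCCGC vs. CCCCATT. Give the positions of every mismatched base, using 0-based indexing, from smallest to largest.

1, 4, 5, 6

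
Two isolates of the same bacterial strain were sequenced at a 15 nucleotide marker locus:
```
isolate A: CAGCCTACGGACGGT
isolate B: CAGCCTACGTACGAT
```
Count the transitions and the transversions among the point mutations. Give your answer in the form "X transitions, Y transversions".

1 transition, 1 transversion

Mismatches (1-based):
position 10: G→T (purine→pyrimidine, transversion)
position 14: G→A (purine→purine, transition)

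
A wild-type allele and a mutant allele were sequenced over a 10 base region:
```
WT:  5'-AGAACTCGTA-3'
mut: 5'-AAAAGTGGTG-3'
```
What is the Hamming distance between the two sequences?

The sequences differ at sites 2, 5, 7, 10 (1-based) — 4 in total.

4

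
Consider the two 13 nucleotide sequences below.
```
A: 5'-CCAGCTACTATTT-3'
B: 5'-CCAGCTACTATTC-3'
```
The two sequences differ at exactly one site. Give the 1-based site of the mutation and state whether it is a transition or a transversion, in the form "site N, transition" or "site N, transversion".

Site 13 changes T→C. T is a pyrimidine and C is a pyrimidine, so this is a transition.

site 13, transition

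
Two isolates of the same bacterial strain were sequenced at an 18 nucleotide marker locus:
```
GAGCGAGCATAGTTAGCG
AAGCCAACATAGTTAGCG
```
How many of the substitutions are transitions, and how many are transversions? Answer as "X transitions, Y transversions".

2 transitions, 1 transversion

Mismatches (1-based):
position 1: G→A (purine→purine, transition)
position 5: G→C (purine→pyrimidine, transversion)
position 7: G→A (purine→purine, transition)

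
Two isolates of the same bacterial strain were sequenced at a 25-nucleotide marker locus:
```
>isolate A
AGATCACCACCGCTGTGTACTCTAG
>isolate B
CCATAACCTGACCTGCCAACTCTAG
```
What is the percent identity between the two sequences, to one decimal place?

60.0%

10 positions differ (1, 2, 5, 9, 10, 11, 12, 16, 17, 18), so 15 of 25 match: 15/25 = 60%.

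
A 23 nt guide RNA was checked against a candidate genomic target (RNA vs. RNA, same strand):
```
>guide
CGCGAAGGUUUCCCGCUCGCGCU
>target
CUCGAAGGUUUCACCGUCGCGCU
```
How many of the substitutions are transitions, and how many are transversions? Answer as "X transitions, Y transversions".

0 transitions, 4 transversions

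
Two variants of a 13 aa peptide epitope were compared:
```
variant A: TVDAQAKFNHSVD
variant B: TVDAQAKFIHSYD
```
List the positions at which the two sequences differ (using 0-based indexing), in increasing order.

8, 11

Differences at position 8 (N→I), position 11 (V→Y).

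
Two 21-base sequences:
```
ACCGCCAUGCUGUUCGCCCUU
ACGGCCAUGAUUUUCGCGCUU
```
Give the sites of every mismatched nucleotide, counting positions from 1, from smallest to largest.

Differences at site 3 (C→G), site 10 (C→A), site 12 (G→U), site 18 (C→G).

3, 10, 12, 18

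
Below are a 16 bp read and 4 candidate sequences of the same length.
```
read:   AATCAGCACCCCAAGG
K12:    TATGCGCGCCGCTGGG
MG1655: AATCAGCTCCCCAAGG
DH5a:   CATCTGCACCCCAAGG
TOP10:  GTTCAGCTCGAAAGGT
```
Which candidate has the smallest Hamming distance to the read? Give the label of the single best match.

MG1655

K12 differs at 7 sites; MG1655 differs at 1 site; DH5a differs at 2 sites; TOP10 differs at 8 sites. The closest is MG1655.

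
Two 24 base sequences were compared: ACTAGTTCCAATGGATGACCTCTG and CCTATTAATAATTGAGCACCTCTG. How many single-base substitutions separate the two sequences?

8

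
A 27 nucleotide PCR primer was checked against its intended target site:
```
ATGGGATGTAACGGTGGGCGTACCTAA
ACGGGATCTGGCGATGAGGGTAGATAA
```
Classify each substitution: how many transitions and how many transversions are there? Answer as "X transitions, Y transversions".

5 transitions, 4 transversions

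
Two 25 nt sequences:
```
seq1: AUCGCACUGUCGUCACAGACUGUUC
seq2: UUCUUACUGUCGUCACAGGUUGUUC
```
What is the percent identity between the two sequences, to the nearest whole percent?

5 positions differ (1, 4, 5, 19, 20), so 20 of 25 match: 20/25 = 80%.

80%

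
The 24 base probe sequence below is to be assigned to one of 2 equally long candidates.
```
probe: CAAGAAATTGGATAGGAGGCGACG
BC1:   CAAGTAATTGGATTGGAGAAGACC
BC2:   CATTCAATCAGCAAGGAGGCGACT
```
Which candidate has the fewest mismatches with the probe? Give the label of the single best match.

BC1

BC1 differs at 5 positions; BC2 differs at 8 positions. The closest is BC1.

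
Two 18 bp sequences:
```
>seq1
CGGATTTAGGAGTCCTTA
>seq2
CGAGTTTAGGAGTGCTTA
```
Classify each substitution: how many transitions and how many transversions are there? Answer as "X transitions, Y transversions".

2 transitions, 1 transversion

Transitions (purine↔purine or pyrimidine↔pyrimidine): 3 G→A, 4 A→G.
Transversions (purine↔pyrimidine): 14 C→G.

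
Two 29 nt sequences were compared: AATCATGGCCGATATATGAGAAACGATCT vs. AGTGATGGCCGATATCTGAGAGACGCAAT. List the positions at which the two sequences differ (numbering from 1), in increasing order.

2, 4, 16, 22, 26, 27, 28

Scanning 1-based: 2: A/G; 4: C/G; 16: A/C; 22: A/G; 26: A/C; 27: T/A; 28: C/A.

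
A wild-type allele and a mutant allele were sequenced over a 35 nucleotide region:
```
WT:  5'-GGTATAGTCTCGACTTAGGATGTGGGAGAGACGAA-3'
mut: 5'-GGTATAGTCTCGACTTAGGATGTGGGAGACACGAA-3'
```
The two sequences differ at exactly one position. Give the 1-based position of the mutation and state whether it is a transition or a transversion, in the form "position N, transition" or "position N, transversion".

position 30, transversion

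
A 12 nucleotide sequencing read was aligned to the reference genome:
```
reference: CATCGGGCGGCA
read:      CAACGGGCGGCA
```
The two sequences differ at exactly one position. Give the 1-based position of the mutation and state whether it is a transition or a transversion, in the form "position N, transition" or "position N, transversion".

position 3, transversion

The sequences differ only at position 3: T→A (pyrimidine→purine), a transversion.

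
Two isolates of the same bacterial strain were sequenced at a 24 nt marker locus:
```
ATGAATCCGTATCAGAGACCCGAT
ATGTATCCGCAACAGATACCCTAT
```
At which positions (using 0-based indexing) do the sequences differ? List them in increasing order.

3, 9, 11, 16, 21

Scanning 0-based: 3: A/T; 9: T/C; 11: T/A; 16: G/T; 21: G/T.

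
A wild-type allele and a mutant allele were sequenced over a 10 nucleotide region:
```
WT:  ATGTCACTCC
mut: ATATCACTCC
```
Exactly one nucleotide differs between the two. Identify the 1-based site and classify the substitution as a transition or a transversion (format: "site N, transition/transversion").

site 3, transition

The sequences differ only at site 3: G→A (purine→purine), a transition.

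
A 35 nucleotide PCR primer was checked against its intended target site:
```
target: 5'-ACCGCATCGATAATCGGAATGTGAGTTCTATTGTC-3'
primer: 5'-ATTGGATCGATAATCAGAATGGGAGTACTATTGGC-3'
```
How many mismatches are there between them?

Comparing position by position, 7 sites differ: 2 (C/T), 3 (C/T), 5 (C/G), 16 (G/A), 22 (T/G), 27 (T/A), 34 (T/G).

7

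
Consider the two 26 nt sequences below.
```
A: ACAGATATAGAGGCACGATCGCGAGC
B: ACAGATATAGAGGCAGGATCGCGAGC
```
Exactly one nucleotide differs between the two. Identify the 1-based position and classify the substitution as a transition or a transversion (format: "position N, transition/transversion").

position 16, transversion

The sequences differ only at position 16: C→G (pyrimidine→purine), a transversion.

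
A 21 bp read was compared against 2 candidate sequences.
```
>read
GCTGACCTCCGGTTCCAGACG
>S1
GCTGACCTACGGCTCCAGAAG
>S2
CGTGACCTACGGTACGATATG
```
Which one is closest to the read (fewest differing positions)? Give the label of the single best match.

S1

Hamming distances to read — S1: 3; S2: 7.
Smallest is S1 with 3 mismatches.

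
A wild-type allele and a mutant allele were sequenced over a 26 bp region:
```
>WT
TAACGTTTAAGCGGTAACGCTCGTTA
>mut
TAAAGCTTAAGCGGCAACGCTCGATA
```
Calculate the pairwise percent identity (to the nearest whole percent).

4 positions differ (4, 6, 15, 24), so 22 of 26 match: 22/26 = 84.62%.

85%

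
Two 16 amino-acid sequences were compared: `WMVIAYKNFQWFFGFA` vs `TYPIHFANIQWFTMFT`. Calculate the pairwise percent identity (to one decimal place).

37.5%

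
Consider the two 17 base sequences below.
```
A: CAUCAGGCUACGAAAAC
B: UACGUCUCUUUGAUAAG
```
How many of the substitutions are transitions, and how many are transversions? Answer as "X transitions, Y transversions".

3 transitions, 7 transversions

Transitions (purine↔purine or pyrimidine↔pyrimidine): 1 C→U, 3 U→C, 11 C→U.
Transversions (purine↔pyrimidine): 4 C→G, 5 A→U, 6 G→C, 7 G→U, 10 A→U, 14 A→U, 17 C→G.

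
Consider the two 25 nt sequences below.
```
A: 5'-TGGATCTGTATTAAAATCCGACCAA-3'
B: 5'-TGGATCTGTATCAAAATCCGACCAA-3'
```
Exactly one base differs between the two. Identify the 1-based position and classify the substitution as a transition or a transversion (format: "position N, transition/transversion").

The sequences differ only at position 12: T→C (pyrimidine→pyrimidine), a transition.

position 12, transition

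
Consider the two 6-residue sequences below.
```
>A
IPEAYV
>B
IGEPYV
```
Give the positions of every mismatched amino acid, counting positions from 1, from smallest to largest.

Differences at position 2 (P→G), position 4 (A→P).

2, 4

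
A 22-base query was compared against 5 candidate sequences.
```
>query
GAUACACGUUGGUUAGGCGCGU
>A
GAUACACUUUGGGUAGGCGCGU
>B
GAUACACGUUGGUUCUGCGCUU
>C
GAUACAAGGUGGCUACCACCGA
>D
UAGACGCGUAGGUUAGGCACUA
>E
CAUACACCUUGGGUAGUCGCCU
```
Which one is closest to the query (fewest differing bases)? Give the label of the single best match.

A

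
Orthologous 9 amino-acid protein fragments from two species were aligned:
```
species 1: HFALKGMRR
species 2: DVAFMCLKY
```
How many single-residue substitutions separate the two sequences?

8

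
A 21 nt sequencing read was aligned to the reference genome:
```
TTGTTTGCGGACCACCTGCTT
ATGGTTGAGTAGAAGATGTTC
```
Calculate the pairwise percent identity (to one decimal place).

52.4%

10 positions differ (1, 4, 8, 10, 12, 13, 15, 16, 19, 21), so 11 of 21 match: 11/21 = 52.38%.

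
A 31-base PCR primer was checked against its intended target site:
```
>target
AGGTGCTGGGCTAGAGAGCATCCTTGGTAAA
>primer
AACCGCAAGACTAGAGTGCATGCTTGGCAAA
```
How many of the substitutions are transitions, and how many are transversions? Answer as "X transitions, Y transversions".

Mismatches (1-based):
site 2: G→A (purine→purine, transition)
site 3: G→C (purine→pyrimidine, transversion)
site 4: T→C (pyrimidine→pyrimidine, transition)
site 7: T→A (pyrimidine→purine, transversion)
site 8: G→A (purine→purine, transition)
site 10: G→A (purine→purine, transition)
site 17: A→T (purine→pyrimidine, transversion)
site 22: C→G (pyrimidine→purine, transversion)
site 28: T→C (pyrimidine→pyrimidine, transition)

5 transitions, 4 transversions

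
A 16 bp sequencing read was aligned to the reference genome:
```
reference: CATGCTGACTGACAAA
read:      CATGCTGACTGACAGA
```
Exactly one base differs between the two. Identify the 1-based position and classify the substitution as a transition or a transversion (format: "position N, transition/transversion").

position 15, transition

The sequences differ only at position 15: A→G (purine→purine), a transition.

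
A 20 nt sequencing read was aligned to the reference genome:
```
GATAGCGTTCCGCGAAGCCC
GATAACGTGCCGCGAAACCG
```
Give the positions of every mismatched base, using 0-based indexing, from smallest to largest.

Differences at position 4 (G→A), position 8 (T→G), position 16 (G→A), position 19 (C→G).

4, 8, 16, 19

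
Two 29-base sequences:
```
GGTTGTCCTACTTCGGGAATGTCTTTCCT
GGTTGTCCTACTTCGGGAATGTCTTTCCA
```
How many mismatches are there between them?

Comparing position by position, 1 base differs: 29 (T/A).

1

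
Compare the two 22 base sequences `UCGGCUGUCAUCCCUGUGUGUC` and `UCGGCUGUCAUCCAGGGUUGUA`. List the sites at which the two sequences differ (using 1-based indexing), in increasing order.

14, 15, 17, 18, 22

Differences at site 14 (C→A), site 15 (U→G), site 17 (U→G), site 18 (G→U), site 22 (C→A).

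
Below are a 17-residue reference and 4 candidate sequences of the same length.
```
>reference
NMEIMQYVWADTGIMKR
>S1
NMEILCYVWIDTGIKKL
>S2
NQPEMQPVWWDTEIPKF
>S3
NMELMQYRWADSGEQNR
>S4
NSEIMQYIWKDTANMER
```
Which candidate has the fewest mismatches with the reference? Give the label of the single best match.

S1 differs at 5 positions; S2 differs at 8 positions; S3 differs at 6 positions; S4 differs at 6 positions. The closest is S1.

S1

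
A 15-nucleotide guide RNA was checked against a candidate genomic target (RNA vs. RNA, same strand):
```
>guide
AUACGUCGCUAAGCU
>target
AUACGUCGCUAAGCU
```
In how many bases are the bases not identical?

0

The two sequences are identical at every position.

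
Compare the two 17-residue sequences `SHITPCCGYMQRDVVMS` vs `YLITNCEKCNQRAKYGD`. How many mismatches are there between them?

Comparing position by position, 12 positions differ: 1 (S/Y), 2 (H/L), 5 (P/N), 7 (C/E), 8 (G/K), 9 (Y/C), 10 (M/N), 13 (D/A), 14 (V/K), 15 (V/Y), 16 (M/G), 17 (S/D).

12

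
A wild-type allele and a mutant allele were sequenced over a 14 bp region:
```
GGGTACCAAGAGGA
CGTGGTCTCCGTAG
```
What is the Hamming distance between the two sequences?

12

Comparing position by position, 12 bases differ: 1 (G/C), 3 (G/T), 4 (T/G), 5 (A/G), 6 (C/T), 8 (A/T), 9 (A/C), 10 (G/C), 11 (A/G), 12 (G/T), 13 (G/A), 14 (A/G).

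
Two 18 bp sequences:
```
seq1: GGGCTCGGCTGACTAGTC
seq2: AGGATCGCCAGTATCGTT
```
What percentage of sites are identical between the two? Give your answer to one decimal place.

Mismatches at positions 1, 4, 8, 10, 12, 13, 15, 18 (1-based): 8 of 18.
Identical positions: 10/18 = 55.56% → 55.6%.

55.6%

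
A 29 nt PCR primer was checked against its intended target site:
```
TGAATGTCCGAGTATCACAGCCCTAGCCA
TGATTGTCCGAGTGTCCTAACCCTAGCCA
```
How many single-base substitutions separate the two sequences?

The sequences differ at positions 4, 14, 17, 18, 20 (1-based) — 5 in total.

5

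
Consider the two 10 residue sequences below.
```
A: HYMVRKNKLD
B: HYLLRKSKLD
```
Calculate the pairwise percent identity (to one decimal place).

Mismatches at positions 3, 4, 7 (1-based): 3 of 10.
Identical positions: 7/10 = 70% → 70.0%.

70.0%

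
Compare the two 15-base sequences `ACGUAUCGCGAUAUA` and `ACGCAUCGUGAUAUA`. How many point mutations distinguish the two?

2

The sequences differ at bases 4, 9 (1-based) — 2 in total.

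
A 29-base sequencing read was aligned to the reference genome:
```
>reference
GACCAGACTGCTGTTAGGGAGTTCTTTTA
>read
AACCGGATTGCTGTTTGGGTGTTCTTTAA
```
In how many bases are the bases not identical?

The sequences differ at bases 1, 5, 8, 16, 20, 28 (1-based) — 6 in total.

6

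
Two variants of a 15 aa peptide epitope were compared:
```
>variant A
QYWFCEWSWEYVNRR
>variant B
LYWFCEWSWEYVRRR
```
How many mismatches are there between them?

2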